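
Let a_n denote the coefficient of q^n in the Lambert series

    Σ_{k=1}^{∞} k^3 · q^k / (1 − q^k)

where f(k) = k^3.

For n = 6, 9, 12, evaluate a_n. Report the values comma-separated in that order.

q^6  k|6↦f(k): 1:1 2:8 3:27 6:216  a_6=252
[q^9] f(9)=729,f(3)=27,f(1)=1 ⇒ 757
n=12: 1·12 2·6 3·4 4·3 6·2 12·1  f→[1+8+27+64+216+1728]=2044

252, 757, 2044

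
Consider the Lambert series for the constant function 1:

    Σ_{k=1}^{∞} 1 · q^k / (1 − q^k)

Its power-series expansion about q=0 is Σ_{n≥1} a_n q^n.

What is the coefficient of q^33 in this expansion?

a_33 = 4

[q^33] f(1)=1,f(3)=1,f(11)=1,f(33)=1 ⇒ 4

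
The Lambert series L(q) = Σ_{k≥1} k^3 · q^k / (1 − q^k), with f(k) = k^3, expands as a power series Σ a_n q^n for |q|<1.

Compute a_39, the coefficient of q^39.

n=39: 39·1 13·3 3·13 1·39  f→[59319+2197+27+1]=61544

a_39 = 61544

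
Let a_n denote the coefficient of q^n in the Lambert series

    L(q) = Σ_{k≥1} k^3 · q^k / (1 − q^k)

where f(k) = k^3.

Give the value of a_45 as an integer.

d|45:{1,3,5,9,15,45}  Σf=1+27+125+729+3375+91125=95382

a_45 = 95382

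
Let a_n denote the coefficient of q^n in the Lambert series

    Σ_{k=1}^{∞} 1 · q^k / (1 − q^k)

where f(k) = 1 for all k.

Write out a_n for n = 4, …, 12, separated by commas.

[q^4] f(1)=1,f(2)=1,f(4)=1 ⇒ 3
[q^5] f(1)=1,f(5)=1 ⇒ 2
q^6  k|6↦f(k): 1:1 2:1 3:1 6:1  a_6=4
q^7  k|7↦f(k): 7:1 1:1  a_7=2
q^8  k|8↦f(k): 1:1 2:1 4:1 8:1  a_8=4
[q^9] f(9)=1,f(3)=1,f(1)=1 ⇒ 3
d|10:{1,2,5,10}  Σf=1+1+1+1=4
n=11: 11·1 1·11  f→[1+1]=2
d|12:{12,6,4,3,2,1}  Σf=1+1+1+1+1+1=6

3, 2, 4, 2, 4, 3, 4, 2, 6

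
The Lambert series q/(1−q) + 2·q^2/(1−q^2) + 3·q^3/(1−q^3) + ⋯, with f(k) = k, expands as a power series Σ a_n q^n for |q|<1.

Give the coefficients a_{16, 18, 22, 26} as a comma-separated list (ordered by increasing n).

n=16: 16·1 8·2 4·4 2·8 1·16  f→[16+8+4+2+1]=31
d|18:{18,9,6,3,2,1}  Σf=18+9+6+3+2+1=39
[q^22] f(22)=22,f(11)=11,f(2)=2,f(1)=1 ⇒ 36
[q^26] f(26)=26,f(13)=13,f(2)=2,f(1)=1 ⇒ 42

31, 39, 36, 42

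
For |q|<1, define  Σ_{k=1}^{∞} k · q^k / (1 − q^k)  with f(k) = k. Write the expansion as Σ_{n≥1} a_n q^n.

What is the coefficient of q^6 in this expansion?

a_6 = 12

[q^6] f(6)=6,f(3)=3,f(2)=2,f(1)=1 ⇒ 12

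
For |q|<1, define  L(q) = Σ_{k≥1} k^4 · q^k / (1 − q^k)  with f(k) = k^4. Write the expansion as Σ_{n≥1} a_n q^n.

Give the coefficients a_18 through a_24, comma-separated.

q^18  k|18↦f(k): 1:1 2:16 3:81 6:1296 9:6561 18:104976  a_18=112931
d|19:{19,1}  Σf=130321+1=130322
q^20  k|20↦f(k): 20:160000 10:10000 5:625 4:256 2:16 1:1  a_20=170898
d|21:{21,7,3,1}  Σf=194481+2401+81+1=196964
n=22: 1·22 2·11 11·2 22·1  f→[1+16+14641+234256]=248914
d|23:{1,23}  Σf=1+279841=279842
[q^24] f(24)=331776,f(12)=20736,f(8)=4096,f(6)=1296,f(4)=256,f(3)=81,f(2)=16,f(1)=1 ⇒ 358258

112931, 130322, 170898, 196964, 248914, 279842, 358258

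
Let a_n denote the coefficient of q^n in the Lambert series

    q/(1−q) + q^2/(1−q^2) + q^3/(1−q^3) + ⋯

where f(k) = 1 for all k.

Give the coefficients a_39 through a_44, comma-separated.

4, 8, 2, 8, 2, 6

q^39  k|39↦f(k): 39:1 13:1 3:1 1:1  a_39=4
[q^40] f(1)=1,f(2)=1,f(4)=1,f(5)=1,f(8)=1,f(10)=1,f(20)=1,f(40)=1 ⇒ 8
n=41: 1·41 41·1  f→[1+1]=2
[q^42] f(42)=1,f(21)=1,f(14)=1,f(7)=1,f(6)=1,f(3)=1,f(2)=1,f(1)=1 ⇒ 8
n=43: 43·1 1·43  f→[1+1]=2
n=44: 1·44 2·22 4·11 11·4 22·2 44·1  f→[1+1+1+1+1+1]=6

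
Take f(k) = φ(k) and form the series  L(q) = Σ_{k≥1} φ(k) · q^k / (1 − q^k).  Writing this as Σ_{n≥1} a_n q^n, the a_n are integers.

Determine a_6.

d|6:{6,3,2,1}  Σφ=2+2+1+1=6

a_6 = 6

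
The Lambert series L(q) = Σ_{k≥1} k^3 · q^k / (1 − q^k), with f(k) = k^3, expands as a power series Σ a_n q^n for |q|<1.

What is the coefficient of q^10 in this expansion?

a_10 = 1134

d|10:{1,2,5,10}  Σf=1+8+125+1000=1134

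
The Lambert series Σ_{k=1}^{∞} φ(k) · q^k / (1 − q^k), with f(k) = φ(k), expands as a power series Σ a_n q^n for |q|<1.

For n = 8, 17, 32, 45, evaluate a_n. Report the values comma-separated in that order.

n=8: 8·1 4·2 2·4 1·8  φ→[4+2+1+1]=8
n=17: 17·1 1·17  φ→[16+1]=17
q^32  k|32↦φ(k): 32:16 16:8 8:4 4:2 2:1 1:1  a_32=32
q^45  k|45↦φ(k): 1:1 3:2 5:4 9:6 15:8 45:24  a_45=45

8, 17, 32, 45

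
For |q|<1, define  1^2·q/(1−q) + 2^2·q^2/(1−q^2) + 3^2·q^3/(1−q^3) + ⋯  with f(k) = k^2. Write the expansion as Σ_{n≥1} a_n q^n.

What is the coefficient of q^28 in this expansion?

n=28: 1·28 2·14 4·7 7·4 14·2 28·1  f→[1+4+16+49+196+784]=1050

a_28 = 1050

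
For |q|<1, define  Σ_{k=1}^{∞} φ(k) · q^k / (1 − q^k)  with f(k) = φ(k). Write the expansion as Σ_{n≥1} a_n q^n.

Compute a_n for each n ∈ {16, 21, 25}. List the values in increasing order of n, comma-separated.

[q^16] φ(16)=8,φ(8)=4,φ(4)=2,φ(2)=1,φ(1)=1 ⇒ 16
n=21: 21·1 7·3 3·7 1·21  φ→[12+6+2+1]=21
d|25:{25,5,1}  Σφ=20+4+1=25

16, 21, 25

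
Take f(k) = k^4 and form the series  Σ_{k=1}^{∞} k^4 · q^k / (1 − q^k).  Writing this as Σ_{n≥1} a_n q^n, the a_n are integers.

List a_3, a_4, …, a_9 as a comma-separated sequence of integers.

q^3  k|3↦f(k): 1:1 3:81  a_3=82
[q^4] f(1)=1,f(2)=16,f(4)=256 ⇒ 273
[q^5] f(1)=1,f(5)=625 ⇒ 626
[q^6] f(1)=1,f(2)=16,f(3)=81,f(6)=1296 ⇒ 1394
q^7  k|7↦f(k): 7:2401 1:1  a_7=2402
d|8:{1,2,4,8}  Σf=1+16+256+4096=4369
q^9  k|9↦f(k): 1:1 3:81 9:6561  a_9=6643

82, 273, 626, 1394, 2402, 4369, 6643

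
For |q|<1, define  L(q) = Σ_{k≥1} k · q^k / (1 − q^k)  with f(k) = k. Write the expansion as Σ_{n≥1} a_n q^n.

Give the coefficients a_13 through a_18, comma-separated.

14, 24, 24, 31, 18, 39

d|13:{13,1}  Σf=13+1=14
d|14:{14,7,2,1}  Σf=14+7+2+1=24
q^15  k|15↦f(k): 15:15 5:5 3:3 1:1  a_15=24
[q^16] f(16)=16,f(8)=8,f(4)=4,f(2)=2,f(1)=1 ⇒ 31
d|17:{17,1}  Σf=17+1=18
n=18: 1·18 2·9 3·6 6·3 9·2 18·1  f→[1+2+3+6+9+18]=39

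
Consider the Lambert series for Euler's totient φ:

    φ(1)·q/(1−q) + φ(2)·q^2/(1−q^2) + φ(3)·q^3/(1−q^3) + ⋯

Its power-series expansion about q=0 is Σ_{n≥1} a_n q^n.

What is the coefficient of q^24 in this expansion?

n=24: 24·1 12·2 8·3 6·4 4·6 3·8 2·12 1·24  φ→[8+4+4+2+2+2+1+1]=24

a_24 = 24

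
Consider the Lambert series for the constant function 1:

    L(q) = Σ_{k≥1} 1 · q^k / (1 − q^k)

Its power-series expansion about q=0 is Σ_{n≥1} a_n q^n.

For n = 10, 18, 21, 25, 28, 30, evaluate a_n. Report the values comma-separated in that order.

4, 6, 4, 3, 6, 8

[q^10] f(1)=1,f(2)=1,f(5)=1,f(10)=1 ⇒ 4
[q^18] f(18)=1,f(9)=1,f(6)=1,f(3)=1,f(2)=1,f(1)=1 ⇒ 6
d|21:{1,3,7,21}  Σf=1+1+1+1=4
[q^25] f(25)=1,f(5)=1,f(1)=1 ⇒ 3
q^28  k|28↦f(k): 28:1 14:1 7:1 4:1 2:1 1:1  a_28=6
d|30:{30,15,10,6,5,3,2,1}  Σf=1+1+1+1+1+1+1+1=8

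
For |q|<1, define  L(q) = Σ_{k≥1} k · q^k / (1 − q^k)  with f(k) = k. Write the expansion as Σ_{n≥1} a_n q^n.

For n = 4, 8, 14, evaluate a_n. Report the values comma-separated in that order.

q^4  k|4↦f(k): 1:1 2:2 4:4  a_4=7
d|8:{8,4,2,1}  Σf=8+4+2+1=15
[q^14] f(14)=14,f(7)=7,f(2)=2,f(1)=1 ⇒ 24

7, 15, 24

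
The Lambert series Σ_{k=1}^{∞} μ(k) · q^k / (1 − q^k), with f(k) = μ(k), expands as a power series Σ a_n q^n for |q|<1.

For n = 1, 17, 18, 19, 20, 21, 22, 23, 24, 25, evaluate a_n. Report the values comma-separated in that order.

[q^1] μ(1)=1 ⇒ 1
d|17:{1,17}  Σμ=1+(-1)=0
d|18:{1,2,3,6,9,18}  Σμ=1+(-1)+(-1)+1+0+0=0
[q^19] μ(19)=-1,μ(1)=1 ⇒ 0
d|20:{20,10,5,4,2,1}  Σμ=0+1+(-1)+0+(-1)+1=0
q^21  k|21↦μ(k): 1:1 3:-1 7:-1 21:1  a_21=0
d|22:{1,2,11,22}  Σμ=1+(-1)+(-1)+1=0
q^23  k|23↦μ(k): 23:-1 1:1  a_23=0
q^24  k|24↦μ(k): 1:1 2:-1 3:-1 4:0 6:1 8:0 12:0 24:0  a_24=0
[q^25] μ(25)=0,μ(5)=-1,μ(1)=1 ⇒ 0

1, 0, 0, 0, 0, 0, 0, 0, 0, 0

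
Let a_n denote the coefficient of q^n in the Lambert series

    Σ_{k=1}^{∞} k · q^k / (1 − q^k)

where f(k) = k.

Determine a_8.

d|8:{1,2,4,8}  Σf=1+2+4+8=15

a_8 = 15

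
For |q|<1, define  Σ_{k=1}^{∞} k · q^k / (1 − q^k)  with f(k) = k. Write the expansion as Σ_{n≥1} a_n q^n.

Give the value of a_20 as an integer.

n=20: 1·20 2·10 4·5 5·4 10·2 20·1  f→[1+2+4+5+10+20]=42

a_20 = 42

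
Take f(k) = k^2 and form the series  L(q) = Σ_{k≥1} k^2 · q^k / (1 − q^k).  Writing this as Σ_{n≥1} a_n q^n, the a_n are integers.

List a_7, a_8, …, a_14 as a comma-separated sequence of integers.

d|7:{1,7}  Σf=1+49=50
[q^8] f(1)=1,f(2)=4,f(4)=16,f(8)=64 ⇒ 85
q^9  k|9↦f(k): 1:1 3:9 9:81  a_9=91
[q^10] f(10)=100,f(5)=25,f(2)=4,f(1)=1 ⇒ 130
q^11  k|11↦f(k): 1:1 11:121  a_11=122
q^12  k|12↦f(k): 12:144 6:36 4:16 3:9 2:4 1:1  a_12=210
n=13: 13·1 1·13  f→[169+1]=170
q^14  k|14↦f(k): 14:196 7:49 2:4 1:1  a_14=250

50, 85, 91, 130, 122, 210, 170, 250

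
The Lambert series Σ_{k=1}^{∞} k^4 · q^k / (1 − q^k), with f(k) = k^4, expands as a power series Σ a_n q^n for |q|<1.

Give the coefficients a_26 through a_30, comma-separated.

485554, 538084, 655746, 707282, 872644

q^26  k|26↦f(k): 26:456976 13:28561 2:16 1:1  a_26=485554
q^27  k|27↦f(k): 1:1 3:81 9:6561 27:531441  a_27=538084
n=28: 1·28 2·14 4·7 7·4 14·2 28·1  f→[1+16+256+2401+38416+614656]=655746
[q^29] f(1)=1,f(29)=707281 ⇒ 707282
n=30: 1·30 2·15 3·10 5·6 6·5 10·3 15·2 30·1  f→[1+16+81+625+1296+10000+50625+810000]=872644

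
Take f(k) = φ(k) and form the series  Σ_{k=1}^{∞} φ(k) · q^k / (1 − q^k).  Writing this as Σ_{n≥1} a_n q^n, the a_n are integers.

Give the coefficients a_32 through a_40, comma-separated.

n=32: 1·32 2·16 4·8 8·4 16·2 32·1  φ→[1+1+2+4+8+16]=32
[q^33] φ(33)=20,φ(11)=10,φ(3)=2,φ(1)=1 ⇒ 33
d|34:{34,17,2,1}  Σφ=16+16+1+1=34
[q^35] φ(35)=24,φ(7)=6,φ(5)=4,φ(1)=1 ⇒ 35
[q^36] φ(1)=1,φ(2)=1,φ(3)=2,φ(4)=2,φ(6)=2,φ(9)=6,φ(12)=4,φ(18)=6,φ(36)=12 ⇒ 36
q^37  k|37↦φ(k): 37:36 1:1  a_37=37
q^38  k|38↦φ(k): 1:1 2:1 19:18 38:18  a_38=38
[q^39] φ(39)=24,φ(13)=12,φ(3)=2,φ(1)=1 ⇒ 39
[q^40] φ(1)=1,φ(2)=1,φ(4)=2,φ(5)=4,φ(8)=4,φ(10)=4,φ(20)=8,φ(40)=16 ⇒ 40

32, 33, 34, 35, 36, 37, 38, 39, 40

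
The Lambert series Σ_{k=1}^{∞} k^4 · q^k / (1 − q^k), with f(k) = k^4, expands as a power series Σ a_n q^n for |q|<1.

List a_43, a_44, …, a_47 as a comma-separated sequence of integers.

[q^43] f(43)=3418801,f(1)=1 ⇒ 3418802
d|44:{44,22,11,4,2,1}  Σf=3748096+234256+14641+256+16+1=3997266
[q^45] f(45)=4100625,f(15)=50625,f(9)=6561,f(5)=625,f(3)=81,f(1)=1 ⇒ 4158518
q^46  k|46↦f(k): 1:1 2:16 23:279841 46:4477456  a_46=4757314
d|47:{47,1}  Σf=4879681+1=4879682

3418802, 3997266, 4158518, 4757314, 4879682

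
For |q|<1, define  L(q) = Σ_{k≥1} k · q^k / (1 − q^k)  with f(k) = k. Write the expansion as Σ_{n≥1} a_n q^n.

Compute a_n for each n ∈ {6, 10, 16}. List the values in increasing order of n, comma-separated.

12, 18, 31

q^6  k|6↦f(k): 6:6 3:3 2:2 1:1  a_6=12
[q^10] f(10)=10,f(5)=5,f(2)=2,f(1)=1 ⇒ 18
q^16  k|16↦f(k): 1:1 2:2 4:4 8:8 16:16  a_16=31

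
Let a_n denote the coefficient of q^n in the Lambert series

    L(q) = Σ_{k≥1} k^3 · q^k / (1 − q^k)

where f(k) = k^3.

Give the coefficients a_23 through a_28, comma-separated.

n=23: 23·1 1·23  f→[12167+1]=12168
q^24  k|24↦f(k): 1:1 2:8 3:27 4:64 6:216 8:512 12:1728 24:13824  a_24=16380
d|25:{1,5,25}  Σf=1+125+15625=15751
d|26:{1,2,13,26}  Σf=1+8+2197+17576=19782
q^27  k|27↦f(k): 1:1 3:27 9:729 27:19683  a_27=20440
q^28  k|28↦f(k): 1:1 2:8 4:64 7:343 14:2744 28:21952  a_28=25112

12168, 16380, 15751, 19782, 20440, 25112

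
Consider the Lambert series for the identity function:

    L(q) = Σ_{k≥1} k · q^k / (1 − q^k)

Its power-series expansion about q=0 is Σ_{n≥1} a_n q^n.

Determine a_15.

a_15 = 24

n=15: 1·15 3·5 5·3 15·1  f→[1+3+5+15]=24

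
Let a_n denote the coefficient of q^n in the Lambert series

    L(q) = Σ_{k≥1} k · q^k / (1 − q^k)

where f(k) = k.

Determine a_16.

a_16 = 31

[q^16] f(16)=16,f(8)=8,f(4)=4,f(2)=2,f(1)=1 ⇒ 31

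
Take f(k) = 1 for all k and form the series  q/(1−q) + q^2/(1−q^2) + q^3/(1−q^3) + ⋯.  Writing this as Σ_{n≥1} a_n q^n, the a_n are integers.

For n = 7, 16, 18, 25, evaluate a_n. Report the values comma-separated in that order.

2, 5, 6, 3

q^7  k|7↦f(k): 7:1 1:1  a_7=2
d|16:{1,2,4,8,16}  Σf=1+1+1+1+1=5
n=18: 18·1 9·2 6·3 3·6 2·9 1·18  f→[1+1+1+1+1+1]=6
d|25:{1,5,25}  Σf=1+1+1=3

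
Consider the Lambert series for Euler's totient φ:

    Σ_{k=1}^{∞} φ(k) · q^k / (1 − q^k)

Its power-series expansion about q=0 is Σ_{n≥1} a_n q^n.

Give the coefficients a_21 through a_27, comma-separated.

[q^21] φ(21)=12,φ(7)=6,φ(3)=2,φ(1)=1 ⇒ 21
[q^22] φ(22)=10,φ(11)=10,φ(2)=1,φ(1)=1 ⇒ 22
q^23  k|23↦φ(k): 1:1 23:22  a_23=23
[q^24] φ(24)=8,φ(12)=4,φ(8)=4,φ(6)=2,φ(4)=2,φ(3)=2,φ(2)=1,φ(1)=1 ⇒ 24
q^25  k|25↦φ(k): 1:1 5:4 25:20  a_25=25
n=26: 26·1 13·2 2·13 1·26  φ→[12+12+1+1]=26
d|27:{1,3,9,27}  Σφ=1+2+6+18=27

21, 22, 23, 24, 25, 26, 27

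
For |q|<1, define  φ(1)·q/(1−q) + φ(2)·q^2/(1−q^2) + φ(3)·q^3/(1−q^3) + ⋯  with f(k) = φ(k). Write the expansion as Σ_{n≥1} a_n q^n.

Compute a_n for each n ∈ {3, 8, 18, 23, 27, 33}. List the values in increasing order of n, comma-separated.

d|3:{1,3}  Σφ=1+2=3
q^8  k|8↦φ(k): 8:4 4:2 2:1 1:1  a_8=8
[q^18] φ(18)=6,φ(9)=6,φ(6)=2,φ(3)=2,φ(2)=1,φ(1)=1 ⇒ 18
n=23: 23·1 1·23  φ→[22+1]=23
q^27  k|27↦φ(k): 27:18 9:6 3:2 1:1  a_27=27
n=33: 1·33 3·11 11·3 33·1  φ→[1+2+10+20]=33

3, 8, 18, 23, 27, 33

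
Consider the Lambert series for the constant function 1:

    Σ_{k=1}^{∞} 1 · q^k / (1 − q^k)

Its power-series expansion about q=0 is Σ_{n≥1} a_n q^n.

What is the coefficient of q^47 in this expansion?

a_47 = 2

[q^47] f(47)=1,f(1)=1 ⇒ 2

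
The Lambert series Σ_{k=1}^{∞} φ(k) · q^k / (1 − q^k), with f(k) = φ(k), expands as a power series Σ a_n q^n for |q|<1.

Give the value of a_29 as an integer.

q^29  k|29↦φ(k): 29:28 1:1  a_29=29

a_29 = 29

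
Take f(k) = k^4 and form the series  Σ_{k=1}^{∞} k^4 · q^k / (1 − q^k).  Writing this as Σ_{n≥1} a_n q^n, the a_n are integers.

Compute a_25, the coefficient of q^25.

n=25: 1·25 5·5 25·1  f→[1+625+390625]=391251

a_25 = 391251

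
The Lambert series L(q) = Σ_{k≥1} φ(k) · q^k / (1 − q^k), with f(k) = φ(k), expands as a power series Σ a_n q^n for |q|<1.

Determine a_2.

[q^2] φ(2)=1,φ(1)=1 ⇒ 2

a_2 = 2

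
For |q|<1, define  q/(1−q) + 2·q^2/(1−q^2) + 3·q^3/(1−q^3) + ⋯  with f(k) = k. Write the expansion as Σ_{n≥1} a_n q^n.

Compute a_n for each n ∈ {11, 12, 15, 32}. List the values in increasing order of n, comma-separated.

d|11:{11,1}  Σf=11+1=12
d|12:{1,2,3,4,6,12}  Σf=1+2+3+4+6+12=28
n=15: 15·1 5·3 3·5 1·15  f→[15+5+3+1]=24
[q^32] f(32)=32,f(16)=16,f(8)=8,f(4)=4,f(2)=2,f(1)=1 ⇒ 63

12, 28, 24, 63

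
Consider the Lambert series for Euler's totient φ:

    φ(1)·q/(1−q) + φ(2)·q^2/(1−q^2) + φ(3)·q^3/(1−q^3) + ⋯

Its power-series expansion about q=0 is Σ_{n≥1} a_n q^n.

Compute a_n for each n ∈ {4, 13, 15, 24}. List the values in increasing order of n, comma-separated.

n=4: 4·1 2·2 1·4  φ→[2+1+1]=4
[q^13] φ(1)=1,φ(13)=12 ⇒ 13
n=15: 15·1 5·3 3·5 1·15  φ→[8+4+2+1]=15
[q^24] φ(1)=1,φ(2)=1,φ(3)=2,φ(4)=2,φ(6)=2,φ(8)=4,φ(12)=4,φ(24)=8 ⇒ 24

4, 13, 15, 24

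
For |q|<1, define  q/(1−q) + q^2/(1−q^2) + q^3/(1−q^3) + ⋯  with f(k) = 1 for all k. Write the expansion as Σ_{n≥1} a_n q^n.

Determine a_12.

n=12: 12·1 6·2 4·3 3·4 2·6 1·12  f→[1+1+1+1+1+1]=6

a_12 = 6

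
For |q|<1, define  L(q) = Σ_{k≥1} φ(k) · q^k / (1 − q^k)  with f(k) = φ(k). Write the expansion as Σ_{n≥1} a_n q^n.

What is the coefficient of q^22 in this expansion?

d|22:{1,2,11,22}  Σφ=1+1+10+10=22

a_22 = 22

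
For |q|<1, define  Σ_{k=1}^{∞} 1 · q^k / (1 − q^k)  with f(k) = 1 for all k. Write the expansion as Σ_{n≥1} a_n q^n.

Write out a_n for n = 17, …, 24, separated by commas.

2, 6, 2, 6, 4, 4, 2, 8

d|17:{17,1}  Σf=1+1=2
n=18: 18·1 9·2 6·3 3·6 2·9 1·18  f→[1+1+1+1+1+1]=6
[q^19] f(19)=1,f(1)=1 ⇒ 2
q^20  k|20↦f(k): 20:1 10:1 5:1 4:1 2:1 1:1  a_20=6
q^21  k|21↦f(k): 21:1 7:1 3:1 1:1  a_21=4
q^22  k|22↦f(k): 1:1 2:1 11:1 22:1  a_22=4
[q^23] f(23)=1,f(1)=1 ⇒ 2
n=24: 24·1 12·2 8·3 6·4 4·6 3·8 2·12 1·24  f→[1+1+1+1+1+1+1+1]=8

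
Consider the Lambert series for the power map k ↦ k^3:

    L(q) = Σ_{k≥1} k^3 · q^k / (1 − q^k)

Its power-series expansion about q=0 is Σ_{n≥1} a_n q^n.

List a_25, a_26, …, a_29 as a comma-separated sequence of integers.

[q^25] f(25)=15625,f(5)=125,f(1)=1 ⇒ 15751
[q^26] f(1)=1,f(2)=8,f(13)=2197,f(26)=17576 ⇒ 19782
[q^27] f(1)=1,f(3)=27,f(9)=729,f(27)=19683 ⇒ 20440
[q^28] f(28)=21952,f(14)=2744,f(7)=343,f(4)=64,f(2)=8,f(1)=1 ⇒ 25112
q^29  k|29↦f(k): 1:1 29:24389  a_29=24390

15751, 19782, 20440, 25112, 24390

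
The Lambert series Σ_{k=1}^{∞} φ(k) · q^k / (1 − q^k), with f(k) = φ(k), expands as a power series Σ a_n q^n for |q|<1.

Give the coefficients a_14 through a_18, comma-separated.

d|14:{14,7,2,1}  Σφ=6+6+1+1=14
n=15: 1·15 3·5 5·3 15·1  φ→[1+2+4+8]=15
[q^16] φ(1)=1,φ(2)=1,φ(4)=2,φ(8)=4,φ(16)=8 ⇒ 16
q^17  k|17↦φ(k): 17:16 1:1  a_17=17
q^18  k|18↦φ(k): 1:1 2:1 3:2 6:2 9:6 18:6  a_18=18

14, 15, 16, 17, 18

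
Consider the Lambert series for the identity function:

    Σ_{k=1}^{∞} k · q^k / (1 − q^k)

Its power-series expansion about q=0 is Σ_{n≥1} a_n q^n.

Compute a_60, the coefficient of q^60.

q^60  k|60↦f(k): 60:60 30:30 20:20 15:15 12:12 10:10 6:6 5:5 4:4 3:3 2:2 1:1  a_60=168

a_60 = 168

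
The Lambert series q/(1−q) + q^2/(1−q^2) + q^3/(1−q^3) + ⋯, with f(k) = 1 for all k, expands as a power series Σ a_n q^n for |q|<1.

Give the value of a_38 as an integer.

d|38:{1,2,19,38}  Σf=1+1+1+1=4

a_38 = 4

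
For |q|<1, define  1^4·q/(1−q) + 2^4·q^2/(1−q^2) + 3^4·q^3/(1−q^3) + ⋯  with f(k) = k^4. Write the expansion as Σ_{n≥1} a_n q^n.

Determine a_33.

n=33: 33·1 11·3 3·11 1·33  f→[1185921+14641+81+1]=1200644

a_33 = 1200644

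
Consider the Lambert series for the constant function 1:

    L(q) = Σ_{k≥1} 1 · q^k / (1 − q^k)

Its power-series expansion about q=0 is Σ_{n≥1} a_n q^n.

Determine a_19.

[q^19] f(1)=1,f(19)=1 ⇒ 2

a_19 = 2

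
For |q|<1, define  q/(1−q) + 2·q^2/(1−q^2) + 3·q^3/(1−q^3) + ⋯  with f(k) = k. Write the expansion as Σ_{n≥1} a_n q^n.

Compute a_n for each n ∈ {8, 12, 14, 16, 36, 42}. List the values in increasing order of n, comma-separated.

q^8  k|8↦f(k): 1:1 2:2 4:4 8:8  a_8=15
[q^12] f(12)=12,f(6)=6,f(4)=4,f(3)=3,f(2)=2,f(1)=1 ⇒ 28
d|14:{1,2,7,14}  Σf=1+2+7+14=24
n=16: 1·16 2·8 4·4 8·2 16·1  f→[1+2+4+8+16]=31
n=36: 36·1 18·2 12·3 9·4 6·6 4·9 3·12 2·18 1·36  f→[36+18+12+9+6+4+3+2+1]=91
[q^42] f(1)=1,f(2)=2,f(3)=3,f(6)=6,f(7)=7,f(14)=14,f(21)=21,f(42)=42 ⇒ 96

15, 28, 24, 31, 91, 96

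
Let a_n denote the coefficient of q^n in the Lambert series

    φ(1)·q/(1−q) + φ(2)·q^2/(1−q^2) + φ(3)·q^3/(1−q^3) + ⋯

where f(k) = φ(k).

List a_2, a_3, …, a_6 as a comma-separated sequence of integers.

d|2:{1,2}  Σφ=1+1=2
[q^3] φ(1)=1,φ(3)=2 ⇒ 3
n=4: 1·4 2·2 4·1  φ→[1+1+2]=4
[q^5] φ(1)=1,φ(5)=4 ⇒ 5
n=6: 1·6 2·3 3·2 6·1  φ→[1+1+2+2]=6

2, 3, 4, 5, 6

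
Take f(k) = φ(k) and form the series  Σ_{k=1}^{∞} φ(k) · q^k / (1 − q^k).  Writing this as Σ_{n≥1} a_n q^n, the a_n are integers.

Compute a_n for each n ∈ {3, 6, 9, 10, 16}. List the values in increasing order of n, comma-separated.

[q^3] φ(3)=2,φ(1)=1 ⇒ 3
n=6: 6·1 3·2 2·3 1·6  φ→[2+2+1+1]=6
n=9: 9·1 3·3 1·9  φ→[6+2+1]=9
q^10  k|10↦φ(k): 1:1 2:1 5:4 10:4  a_10=10
d|16:{16,8,4,2,1}  Σφ=8+4+2+1+1=16

3, 6, 9, 10, 16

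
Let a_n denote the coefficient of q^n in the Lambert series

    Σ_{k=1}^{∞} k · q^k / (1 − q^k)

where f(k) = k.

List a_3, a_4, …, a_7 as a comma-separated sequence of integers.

[q^3] f(3)=3,f(1)=1 ⇒ 4
d|4:{4,2,1}  Σf=4+2+1=7
n=5: 5·1 1·5  f→[5+1]=6
[q^6] f(6)=6,f(3)=3,f(2)=2,f(1)=1 ⇒ 12
d|7:{7,1}  Σf=7+1=8

4, 7, 6, 12, 8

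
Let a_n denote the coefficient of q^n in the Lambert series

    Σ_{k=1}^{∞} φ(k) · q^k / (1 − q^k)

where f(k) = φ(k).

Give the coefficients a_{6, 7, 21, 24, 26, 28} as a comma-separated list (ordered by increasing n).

n=6: 6·1 3·2 2·3 1·6  φ→[2+2+1+1]=6
d|7:{7,1}  Σφ=6+1=7
n=21: 21·1 7·3 3·7 1·21  φ→[12+6+2+1]=21
n=24: 24·1 12·2 8·3 6·4 4·6 3·8 2·12 1·24  φ→[8+4+4+2+2+2+1+1]=24
q^26  k|26↦φ(k): 1:1 2:1 13:12 26:12  a_26=26
q^28  k|28↦φ(k): 28:12 14:6 7:6 4:2 2:1 1:1  a_28=28

6, 7, 21, 24, 26, 28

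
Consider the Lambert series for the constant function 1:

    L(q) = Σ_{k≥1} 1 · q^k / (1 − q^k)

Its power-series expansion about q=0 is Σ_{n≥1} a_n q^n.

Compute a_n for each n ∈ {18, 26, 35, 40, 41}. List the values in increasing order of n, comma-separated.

n=18: 18·1 9·2 6·3 3·6 2·9 1·18  f→[1+1+1+1+1+1]=6
n=26: 1·26 2·13 13·2 26·1  f→[1+1+1+1]=4
q^35  k|35↦f(k): 1:1 5:1 7:1 35:1  a_35=4
q^40  k|40↦f(k): 40:1 20:1 10:1 8:1 5:1 4:1 2:1 1:1  a_40=8
n=41: 1·41 41·1  f→[1+1]=2

6, 4, 4, 8, 2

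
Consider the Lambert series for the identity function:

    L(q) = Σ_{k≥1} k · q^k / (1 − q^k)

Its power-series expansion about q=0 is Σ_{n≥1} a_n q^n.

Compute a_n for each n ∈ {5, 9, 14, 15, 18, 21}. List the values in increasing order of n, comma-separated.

6, 13, 24, 24, 39, 32

[q^5] f(5)=5,f(1)=1 ⇒ 6
n=9: 1·9 3·3 9·1  f→[1+3+9]=13
q^14  k|14↦f(k): 1:1 2:2 7:7 14:14  a_14=24
[q^15] f(1)=1,f(3)=3,f(5)=5,f(15)=15 ⇒ 24
n=18: 18·1 9·2 6·3 3·6 2·9 1·18  f→[18+9+6+3+2+1]=39
q^21  k|21↦f(k): 21:21 7:7 3:3 1:1  a_21=32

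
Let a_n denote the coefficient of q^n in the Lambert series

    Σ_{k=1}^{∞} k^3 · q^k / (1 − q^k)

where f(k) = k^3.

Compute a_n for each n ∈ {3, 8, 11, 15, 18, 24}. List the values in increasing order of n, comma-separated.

q^3  k|3↦f(k): 3:27 1:1  a_3=28
d|8:{1,2,4,8}  Σf=1+8+64+512=585
n=11: 1·11 11·1  f→[1+1331]=1332
d|15:{15,5,3,1}  Σf=3375+125+27+1=3528
[q^18] f(1)=1,f(2)=8,f(3)=27,f(6)=216,f(9)=729,f(18)=5832 ⇒ 6813
n=24: 1·24 2·12 3·8 4·6 6·4 8·3 12·2 24·1  f→[1+8+27+64+216+512+1728+13824]=16380

28, 585, 1332, 3528, 6813, 16380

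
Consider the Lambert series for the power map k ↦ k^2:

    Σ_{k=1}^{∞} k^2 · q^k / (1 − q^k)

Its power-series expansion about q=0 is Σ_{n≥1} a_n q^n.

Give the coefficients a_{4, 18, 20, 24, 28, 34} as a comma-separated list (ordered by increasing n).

q^4  k|4↦f(k): 1:1 2:4 4:16  a_4=21
d|18:{1,2,3,6,9,18}  Σf=1+4+9+36+81+324=455
q^20  k|20↦f(k): 20:400 10:100 5:25 4:16 2:4 1:1  a_20=546
q^24  k|24↦f(k): 24:576 12:144 8:64 6:36 4:16 3:9 2:4 1:1  a_24=850
q^28  k|28↦f(k): 1:1 2:4 4:16 7:49 14:196 28:784  a_28=1050
n=34: 1·34 2·17 17·2 34·1  f→[1+4+289+1156]=1450

21, 455, 546, 850, 1050, 1450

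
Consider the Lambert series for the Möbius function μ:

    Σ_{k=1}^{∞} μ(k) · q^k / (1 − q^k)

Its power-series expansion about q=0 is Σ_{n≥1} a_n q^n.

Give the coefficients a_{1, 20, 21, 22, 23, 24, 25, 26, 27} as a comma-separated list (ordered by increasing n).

d|1:{1}  Σμ=1=1
n=20: 1·20 2·10 4·5 5·4 10·2 20·1  μ→[1+(-1)+0+(-1)+1+0]=0
d|21:{1,3,7,21}  Σμ=1+(-1)+(-1)+1=0
[q^22] μ(22)=1,μ(11)=-1,μ(2)=-1,μ(1)=1 ⇒ 0
d|23:{23,1}  Σμ=(-1)+1=0
n=24: 1·24 2·12 3·8 4·6 6·4 8·3 12·2 24·1  μ→[1+(-1)+(-1)+0+1+0+0+0]=0
[q^25] μ(25)=0,μ(5)=-1,μ(1)=1 ⇒ 0
[q^26] μ(1)=1,μ(2)=-1,μ(13)=-1,μ(26)=1 ⇒ 0
q^27  k|27↦μ(k): 27:0 9:0 3:-1 1:1  a_27=0

1, 0, 0, 0, 0, 0, 0, 0, 0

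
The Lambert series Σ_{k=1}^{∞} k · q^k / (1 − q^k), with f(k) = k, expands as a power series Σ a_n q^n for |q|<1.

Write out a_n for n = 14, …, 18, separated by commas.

q^14  k|14↦f(k): 14:14 7:7 2:2 1:1  a_14=24
d|15:{1,3,5,15}  Σf=1+3+5+15=24
n=16: 1·16 2·8 4·4 8·2 16·1  f→[1+2+4+8+16]=31
[q^17] f(17)=17,f(1)=1 ⇒ 18
q^18  k|18↦f(k): 1:1 2:2 3:3 6:6 9:9 18:18  a_18=39

24, 24, 31, 18, 39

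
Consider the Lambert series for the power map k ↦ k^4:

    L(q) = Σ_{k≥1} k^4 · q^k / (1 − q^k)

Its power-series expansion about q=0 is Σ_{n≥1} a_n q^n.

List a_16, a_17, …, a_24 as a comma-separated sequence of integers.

69905, 83522, 112931, 130322, 170898, 196964, 248914, 279842, 358258

d|16:{16,8,4,2,1}  Σf=65536+4096+256+16+1=69905
q^17  k|17↦f(k): 1:1 17:83521  a_17=83522
n=18: 18·1 9·2 6·3 3·6 2·9 1·18  f→[104976+6561+1296+81+16+1]=112931
q^19  k|19↦f(k): 1:1 19:130321  a_19=130322
n=20: 20·1 10·2 5·4 4·5 2·10 1·20  f→[160000+10000+625+256+16+1]=170898
q^21  k|21↦f(k): 21:194481 7:2401 3:81 1:1  a_21=196964
q^22  k|22↦f(k): 1:1 2:16 11:14641 22:234256  a_22=248914
d|23:{1,23}  Σf=1+279841=279842
q^24  k|24↦f(k): 1:1 2:16 3:81 4:256 6:1296 8:4096 12:20736 24:331776  a_24=358258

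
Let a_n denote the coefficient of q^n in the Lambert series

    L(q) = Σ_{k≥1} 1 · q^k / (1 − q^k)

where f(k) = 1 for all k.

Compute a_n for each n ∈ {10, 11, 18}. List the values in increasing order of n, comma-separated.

4, 2, 6

d|10:{1,2,5,10}  Σf=1+1+1+1=4
[q^11] f(1)=1,f(11)=1 ⇒ 2
n=18: 1·18 2·9 3·6 6·3 9·2 18·1  f→[1+1+1+1+1+1]=6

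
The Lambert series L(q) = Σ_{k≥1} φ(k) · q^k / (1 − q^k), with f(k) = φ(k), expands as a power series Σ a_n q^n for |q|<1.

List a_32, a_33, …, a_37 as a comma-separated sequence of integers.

d|32:{1,2,4,8,16,32}  Σφ=1+1+2+4+8+16=32
q^33  k|33↦φ(k): 33:20 11:10 3:2 1:1  a_33=33
q^34  k|34↦φ(k): 34:16 17:16 2:1 1:1  a_34=34
[q^35] φ(35)=24,φ(7)=6,φ(5)=4,φ(1)=1 ⇒ 35
d|36:{1,2,3,4,6,9,12,18,36}  Σφ=1+1+2+2+2+6+4+6+12=36
n=37: 1·37 37·1  φ→[1+36]=37

32, 33, 34, 35, 36, 37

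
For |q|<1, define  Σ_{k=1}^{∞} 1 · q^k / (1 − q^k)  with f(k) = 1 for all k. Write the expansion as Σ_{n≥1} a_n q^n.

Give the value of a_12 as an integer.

n=12: 1·12 2·6 3·4 4·3 6·2 12·1  f→[1+1+1+1+1+1]=6

a_12 = 6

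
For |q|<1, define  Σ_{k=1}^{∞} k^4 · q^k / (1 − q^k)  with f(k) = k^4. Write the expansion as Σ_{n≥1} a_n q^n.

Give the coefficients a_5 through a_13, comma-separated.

n=5: 5·1 1·5  f→[625+1]=626
[q^6] f(1)=1,f(2)=16,f(3)=81,f(6)=1296 ⇒ 1394
n=7: 1·7 7·1  f→[1+2401]=2402
[q^8] f(8)=4096,f(4)=256,f(2)=16,f(1)=1 ⇒ 4369
q^9  k|9↦f(k): 1:1 3:81 9:6561  a_9=6643
n=10: 1·10 2·5 5·2 10·1  f→[1+16+625+10000]=10642
n=11: 11·1 1·11  f→[14641+1]=14642
[q^12] f(1)=1,f(2)=16,f(3)=81,f(4)=256,f(6)=1296,f(12)=20736 ⇒ 22386
n=13: 13·1 1·13  f→[28561+1]=28562

626, 1394, 2402, 4369, 6643, 10642, 14642, 22386, 28562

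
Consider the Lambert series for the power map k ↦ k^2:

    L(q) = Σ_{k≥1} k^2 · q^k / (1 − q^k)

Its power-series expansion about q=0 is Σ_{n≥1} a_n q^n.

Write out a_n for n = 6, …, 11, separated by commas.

50, 50, 85, 91, 130, 122

n=6: 6·1 3·2 2·3 1·6  f→[36+9+4+1]=50
d|7:{1,7}  Σf=1+49=50
q^8  k|8↦f(k): 1:1 2:4 4:16 8:64  a_8=85
q^9  k|9↦f(k): 9:81 3:9 1:1  a_9=91
[q^10] f(10)=100,f(5)=25,f(2)=4,f(1)=1 ⇒ 130
q^11  k|11↦f(k): 11:121 1:1  a_11=122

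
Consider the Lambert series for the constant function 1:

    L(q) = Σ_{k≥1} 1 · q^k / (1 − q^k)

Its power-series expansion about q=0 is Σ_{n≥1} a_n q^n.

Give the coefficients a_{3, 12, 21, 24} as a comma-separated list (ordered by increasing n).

2, 6, 4, 8

n=3: 1·3 3·1  f→[1+1]=2
q^12  k|12↦f(k): 12:1 6:1 4:1 3:1 2:1 1:1  a_12=6
n=21: 1·21 3·7 7·3 21·1  f→[1+1+1+1]=4
n=24: 24·1 12·2 8·3 6·4 4·6 3·8 2·12 1·24  f→[1+1+1+1+1+1+1+1]=8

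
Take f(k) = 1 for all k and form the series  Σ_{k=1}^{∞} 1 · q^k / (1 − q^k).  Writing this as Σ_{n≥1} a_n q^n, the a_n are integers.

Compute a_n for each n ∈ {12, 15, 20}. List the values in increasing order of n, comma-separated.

6, 4, 6

n=12: 12·1 6·2 4·3 3·4 2·6 1·12  f→[1+1+1+1+1+1]=6
d|15:{15,5,3,1}  Σf=1+1+1+1=4
n=20: 20·1 10·2 5·4 4·5 2·10 1·20  f→[1+1+1+1+1+1]=6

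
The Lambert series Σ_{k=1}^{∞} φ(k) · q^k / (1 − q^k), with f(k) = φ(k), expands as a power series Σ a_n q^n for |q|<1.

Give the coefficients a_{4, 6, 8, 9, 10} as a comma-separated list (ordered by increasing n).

n=4: 1·4 2·2 4·1  φ→[1+1+2]=4
n=6: 1·6 2·3 3·2 6·1  φ→[1+1+2+2]=6
n=8: 8·1 4·2 2·4 1·8  φ→[4+2+1+1]=8
q^9  k|9↦φ(k): 1:1 3:2 9:6  a_9=9
q^10  k|10↦φ(k): 10:4 5:4 2:1 1:1  a_10=10

4, 6, 8, 9, 10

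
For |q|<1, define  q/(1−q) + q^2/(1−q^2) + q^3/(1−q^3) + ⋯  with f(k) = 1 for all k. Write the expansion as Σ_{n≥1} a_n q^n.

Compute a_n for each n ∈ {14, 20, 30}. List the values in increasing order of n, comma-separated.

d|14:{1,2,7,14}  Σf=1+1+1+1=4
[q^20] f(1)=1,f(2)=1,f(4)=1,f(5)=1,f(10)=1,f(20)=1 ⇒ 6
d|30:{30,15,10,6,5,3,2,1}  Σf=1+1+1+1+1+1+1+1=8

4, 6, 8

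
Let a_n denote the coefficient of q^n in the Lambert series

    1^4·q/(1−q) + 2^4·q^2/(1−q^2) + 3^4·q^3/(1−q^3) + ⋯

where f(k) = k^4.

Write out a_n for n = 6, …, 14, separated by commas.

[q^6] f(6)=1296,f(3)=81,f(2)=16,f(1)=1 ⇒ 1394
[q^7] f(1)=1,f(7)=2401 ⇒ 2402
n=8: 8·1 4·2 2·4 1·8  f→[4096+256+16+1]=4369
d|9:{1,3,9}  Σf=1+81+6561=6643
[q^10] f(10)=10000,f(5)=625,f(2)=16,f(1)=1 ⇒ 10642
n=11: 11·1 1·11  f→[14641+1]=14642
d|12:{1,2,3,4,6,12}  Σf=1+16+81+256+1296+20736=22386
[q^13] f(1)=1,f(13)=28561 ⇒ 28562
q^14  k|14↦f(k): 1:1 2:16 7:2401 14:38416  a_14=40834

1394, 2402, 4369, 6643, 10642, 14642, 22386, 28562, 40834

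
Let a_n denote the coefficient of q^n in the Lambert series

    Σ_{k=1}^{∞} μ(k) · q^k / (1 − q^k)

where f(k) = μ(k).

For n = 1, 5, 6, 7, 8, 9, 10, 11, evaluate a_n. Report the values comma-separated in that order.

1, 0, 0, 0, 0, 0, 0, 0

d|1:{1}  Σμ=1=1
d|5:{1,5}  Σμ=1+(-1)=0
n=6: 1·6 2·3 3·2 6·1  μ→[1+(-1)+(-1)+1]=0
d|7:{7,1}  Σμ=(-1)+1=0
n=8: 1·8 2·4 4·2 8·1  μ→[1+(-1)+0+0]=0
n=9: 1·9 3·3 9·1  μ→[1+(-1)+0]=0
d|10:{1,2,5,10}  Σμ=1+(-1)+(-1)+1=0
d|11:{11,1}  Σμ=(-1)+1=0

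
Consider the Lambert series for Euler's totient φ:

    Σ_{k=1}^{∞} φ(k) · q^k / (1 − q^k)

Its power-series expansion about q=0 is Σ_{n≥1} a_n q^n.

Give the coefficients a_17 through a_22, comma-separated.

q^17  k|17↦φ(k): 1:1 17:16  a_17=17
q^18  k|18↦φ(k): 1:1 2:1 3:2 6:2 9:6 18:6  a_18=18
d|19:{1,19}  Σφ=1+18=19
q^20  k|20↦φ(k): 1:1 2:1 4:2 5:4 10:4 20:8  a_20=20
q^21  k|21↦φ(k): 21:12 7:6 3:2 1:1  a_21=21
n=22: 1·22 2·11 11·2 22·1  φ→[1+1+10+10]=22

17, 18, 19, 20, 21, 22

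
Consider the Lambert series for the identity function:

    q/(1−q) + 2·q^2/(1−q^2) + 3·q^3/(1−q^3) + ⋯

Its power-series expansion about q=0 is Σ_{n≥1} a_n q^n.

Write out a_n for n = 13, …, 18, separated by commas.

14, 24, 24, 31, 18, 39

[q^13] f(1)=1,f(13)=13 ⇒ 14
q^14  k|14↦f(k): 14:14 7:7 2:2 1:1  a_14=24
n=15: 15·1 5·3 3·5 1·15  f→[15+5+3+1]=24
d|16:{1,2,4,8,16}  Σf=1+2+4+8+16=31
[q^17] f(17)=17,f(1)=1 ⇒ 18
n=18: 1·18 2·9 3·6 6·3 9·2 18·1  f→[1+2+3+6+9+18]=39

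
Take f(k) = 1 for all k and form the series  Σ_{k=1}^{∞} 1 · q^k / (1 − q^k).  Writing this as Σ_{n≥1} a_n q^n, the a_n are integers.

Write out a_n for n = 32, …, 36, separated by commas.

6, 4, 4, 4, 9

d|32:{32,16,8,4,2,1}  Σf=1+1+1+1+1+1=6
d|33:{1,3,11,33}  Σf=1+1+1+1=4
d|34:{1,2,17,34}  Σf=1+1+1+1=4
n=35: 1·35 5·7 7·5 35·1  f→[1+1+1+1]=4
n=36: 36·1 18·2 12·3 9·4 6·6 4·9 3·12 2·18 1·36  f→[1+1+1+1+1+1+1+1+1]=9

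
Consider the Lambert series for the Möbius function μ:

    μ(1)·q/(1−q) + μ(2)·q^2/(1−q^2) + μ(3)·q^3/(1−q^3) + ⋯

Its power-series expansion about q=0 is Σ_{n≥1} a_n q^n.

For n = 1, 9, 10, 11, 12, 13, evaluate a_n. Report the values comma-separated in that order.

n=1: 1·1  μ→[1]=1
q^9  k|9↦μ(k): 1:1 3:-1 9:0  a_9=0
[q^10] μ(1)=1,μ(2)=-1,μ(5)=-1,μ(10)=1 ⇒ 0
n=11: 1·11 11·1  μ→[1+(-1)]=0
q^12  k|12↦μ(k): 12:0 6:1 4:0 3:-1 2:-1 1:1  a_12=0
[q^13] μ(13)=-1,μ(1)=1 ⇒ 0

1, 0, 0, 0, 0, 0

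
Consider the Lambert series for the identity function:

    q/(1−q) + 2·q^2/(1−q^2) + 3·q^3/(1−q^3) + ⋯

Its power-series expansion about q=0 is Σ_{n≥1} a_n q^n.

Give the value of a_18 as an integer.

n=18: 1·18 2·9 3·6 6·3 9·2 18·1  f→[1+2+3+6+9+18]=39

a_18 = 39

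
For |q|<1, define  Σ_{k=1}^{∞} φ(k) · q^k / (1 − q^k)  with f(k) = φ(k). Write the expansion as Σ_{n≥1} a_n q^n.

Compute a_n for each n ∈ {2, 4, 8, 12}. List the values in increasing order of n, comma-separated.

[q^2] φ(2)=1,φ(1)=1 ⇒ 2
d|4:{4,2,1}  Σφ=2+1+1=4
d|8:{1,2,4,8}  Σφ=1+1+2+4=8
q^12  k|12↦φ(k): 1:1 2:1 3:2 4:2 6:2 12:4  a_12=12

2, 4, 8, 12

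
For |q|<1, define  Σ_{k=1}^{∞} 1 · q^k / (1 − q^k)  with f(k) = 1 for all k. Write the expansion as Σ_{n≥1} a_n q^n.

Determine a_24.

d|24:{24,12,8,6,4,3,2,1}  Σf=1+1+1+1+1+1+1+1=8

a_24 = 8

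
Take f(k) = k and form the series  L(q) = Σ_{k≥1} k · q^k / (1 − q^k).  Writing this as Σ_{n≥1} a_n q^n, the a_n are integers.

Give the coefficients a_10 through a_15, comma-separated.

18, 12, 28, 14, 24, 24

[q^10] f(1)=1,f(2)=2,f(5)=5,f(10)=10 ⇒ 18
[q^11] f(11)=11,f(1)=1 ⇒ 12
[q^12] f(12)=12,f(6)=6,f(4)=4,f(3)=3,f(2)=2,f(1)=1 ⇒ 28
q^13  k|13↦f(k): 13:13 1:1  a_13=14
n=14: 14·1 7·2 2·7 1·14  f→[14+7+2+1]=24
[q^15] f(1)=1,f(3)=3,f(5)=5,f(15)=15 ⇒ 24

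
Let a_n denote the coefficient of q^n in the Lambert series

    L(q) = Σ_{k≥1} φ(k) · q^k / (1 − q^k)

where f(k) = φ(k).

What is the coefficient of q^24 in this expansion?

d|24:{24,12,8,6,4,3,2,1}  Σφ=8+4+4+2+2+2+1+1=24

a_24 = 24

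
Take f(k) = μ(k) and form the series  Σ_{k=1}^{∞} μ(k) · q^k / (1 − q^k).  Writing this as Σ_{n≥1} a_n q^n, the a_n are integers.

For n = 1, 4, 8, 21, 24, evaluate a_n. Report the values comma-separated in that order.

d|1:{1}  Σμ=1=1
q^4  k|4↦μ(k): 1:1 2:-1 4:0  a_4=0
q^8  k|8↦μ(k): 8:0 4:0 2:-1 1:1  a_8=0
d|21:{21,7,3,1}  Σμ=1+(-1)+(-1)+1=0
d|24:{24,12,8,6,4,3,2,1}  Σμ=0+0+0+1+0+(-1)+(-1)+1=0

1, 0, 0, 0, 0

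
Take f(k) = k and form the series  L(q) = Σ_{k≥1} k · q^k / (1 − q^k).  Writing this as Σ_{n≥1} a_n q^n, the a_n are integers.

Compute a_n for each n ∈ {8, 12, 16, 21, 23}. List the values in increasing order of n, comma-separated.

15, 28, 31, 32, 24

n=8: 1·8 2·4 4·2 8·1  f→[1+2+4+8]=15
d|12:{1,2,3,4,6,12}  Σf=1+2+3+4+6+12=28
d|16:{1,2,4,8,16}  Σf=1+2+4+8+16=31
q^21  k|21↦f(k): 21:21 7:7 3:3 1:1  a_21=32
[q^23] f(23)=23,f(1)=1 ⇒ 24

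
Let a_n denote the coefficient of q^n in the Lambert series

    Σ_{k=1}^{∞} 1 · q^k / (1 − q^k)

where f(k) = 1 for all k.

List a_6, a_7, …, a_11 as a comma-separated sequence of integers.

[q^6] f(6)=1,f(3)=1,f(2)=1,f(1)=1 ⇒ 4
q^7  k|7↦f(k): 7:1 1:1  a_7=2
d|8:{8,4,2,1}  Σf=1+1+1+1=4
d|9:{9,3,1}  Σf=1+1+1=3
q^10  k|10↦f(k): 1:1 2:1 5:1 10:1  a_10=4
q^11  k|11↦f(k): 1:1 11:1  a_11=2

4, 2, 4, 3, 4, 2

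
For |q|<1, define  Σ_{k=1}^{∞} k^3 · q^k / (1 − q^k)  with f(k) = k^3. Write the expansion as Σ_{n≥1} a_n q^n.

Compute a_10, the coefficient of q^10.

n=10: 10·1 5·2 2·5 1·10  f→[1000+125+8+1]=1134

a_10 = 1134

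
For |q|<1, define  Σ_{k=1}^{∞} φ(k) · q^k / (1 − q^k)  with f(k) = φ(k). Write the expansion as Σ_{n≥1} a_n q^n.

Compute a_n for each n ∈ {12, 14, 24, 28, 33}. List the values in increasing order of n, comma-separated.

q^12  k|12↦φ(k): 1:1 2:1 3:2 4:2 6:2 12:4  a_12=12
n=14: 1·14 2·7 7·2 14·1  φ→[1+1+6+6]=14
d|24:{1,2,3,4,6,8,12,24}  Σφ=1+1+2+2+2+4+4+8=24
q^28  k|28↦φ(k): 28:12 14:6 7:6 4:2 2:1 1:1  a_28=28
[q^33] φ(1)=1,φ(3)=2,φ(11)=10,φ(33)=20 ⇒ 33

12, 14, 24, 28, 33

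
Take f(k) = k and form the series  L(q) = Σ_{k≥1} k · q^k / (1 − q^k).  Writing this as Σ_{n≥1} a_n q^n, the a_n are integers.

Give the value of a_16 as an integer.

n=16: 1·16 2·8 4·4 8·2 16·1  f→[1+2+4+8+16]=31

a_16 = 31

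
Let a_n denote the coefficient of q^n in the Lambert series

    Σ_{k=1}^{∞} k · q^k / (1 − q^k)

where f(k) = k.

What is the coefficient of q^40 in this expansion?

a_40 = 90

q^40  k|40↦f(k): 1:1 2:2 4:4 5:5 8:8 10:10 20:20 40:40  a_40=90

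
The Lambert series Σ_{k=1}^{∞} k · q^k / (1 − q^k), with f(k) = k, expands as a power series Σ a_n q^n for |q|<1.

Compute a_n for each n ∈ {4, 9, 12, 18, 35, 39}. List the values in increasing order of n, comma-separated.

7, 13, 28, 39, 48, 56

n=4: 4·1 2·2 1·4  f→[4+2+1]=7
d|9:{1,3,9}  Σf=1+3+9=13
[q^12] f(12)=12,f(6)=6,f(4)=4,f(3)=3,f(2)=2,f(1)=1 ⇒ 28
q^18  k|18↦f(k): 18:18 9:9 6:6 3:3 2:2 1:1  a_18=39
n=35: 35·1 7·5 5·7 1·35  f→[35+7+5+1]=48
d|39:{1,3,13,39}  Σf=1+3+13+39=56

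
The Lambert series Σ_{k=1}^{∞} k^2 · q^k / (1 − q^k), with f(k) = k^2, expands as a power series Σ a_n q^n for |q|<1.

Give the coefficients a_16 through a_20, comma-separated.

d|16:{16,8,4,2,1}  Σf=256+64+16+4+1=341
d|17:{1,17}  Σf=1+289=290
d|18:{18,9,6,3,2,1}  Σf=324+81+36+9+4+1=455
d|19:{1,19}  Σf=1+361=362
n=20: 20·1 10·2 5·4 4·5 2·10 1·20  f→[400+100+25+16+4+1]=546

341, 290, 455, 362, 546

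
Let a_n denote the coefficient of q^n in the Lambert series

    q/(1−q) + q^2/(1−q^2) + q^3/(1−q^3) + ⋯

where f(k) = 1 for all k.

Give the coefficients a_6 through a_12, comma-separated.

d|6:{6,3,2,1}  Σf=1+1+1+1=4
[q^7] f(7)=1,f(1)=1 ⇒ 2
n=8: 1·8 2·4 4·2 8·1  f→[1+1+1+1]=4
[q^9] f(1)=1,f(3)=1,f(9)=1 ⇒ 3
d|10:{1,2,5,10}  Σf=1+1+1+1=4
n=11: 1·11 11·1  f→[1+1]=2
[q^12] f(12)=1,f(6)=1,f(4)=1,f(3)=1,f(2)=1,f(1)=1 ⇒ 6

4, 2, 4, 3, 4, 2, 6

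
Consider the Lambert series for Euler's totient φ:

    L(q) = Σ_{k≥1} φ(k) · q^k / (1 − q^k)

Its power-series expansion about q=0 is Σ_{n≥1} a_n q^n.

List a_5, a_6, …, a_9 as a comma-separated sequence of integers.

[q^5] φ(1)=1,φ(5)=4 ⇒ 5
d|6:{6,3,2,1}  Σφ=2+2+1+1=6
q^7  k|7↦φ(k): 7:6 1:1  a_7=7
n=8: 1·8 2·4 4·2 8·1  φ→[1+1+2+4]=8
[q^9] φ(1)=1,φ(3)=2,φ(9)=6 ⇒ 9

5, 6, 7, 8, 9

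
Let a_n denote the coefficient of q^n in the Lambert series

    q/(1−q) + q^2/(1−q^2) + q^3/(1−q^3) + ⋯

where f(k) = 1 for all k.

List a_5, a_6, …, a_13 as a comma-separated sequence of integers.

[q^5] f(1)=1,f(5)=1 ⇒ 2
n=6: 1·6 2·3 3·2 6·1  f→[1+1+1+1]=4
[q^7] f(1)=1,f(7)=1 ⇒ 2
n=8: 8·1 4·2 2·4 1·8  f→[1+1+1+1]=4
d|9:{1,3,9}  Σf=1+1+1=3
d|10:{1,2,5,10}  Σf=1+1+1+1=4
q^11  k|11↦f(k): 11:1 1:1  a_11=2
[q^12] f(1)=1,f(2)=1,f(3)=1,f(4)=1,f(6)=1,f(12)=1 ⇒ 6
d|13:{1,13}  Σf=1+1=2

2, 4, 2, 4, 3, 4, 2, 6, 2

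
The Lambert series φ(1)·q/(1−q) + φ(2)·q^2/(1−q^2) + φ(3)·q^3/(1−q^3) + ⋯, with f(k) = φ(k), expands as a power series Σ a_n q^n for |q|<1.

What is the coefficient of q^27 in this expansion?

q^27  k|27↦φ(k): 27:18 9:6 3:2 1:1  a_27=27

a_27 = 27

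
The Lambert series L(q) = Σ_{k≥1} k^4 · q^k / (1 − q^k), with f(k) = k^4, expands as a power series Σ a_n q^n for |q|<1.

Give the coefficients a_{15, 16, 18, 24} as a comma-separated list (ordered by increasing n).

n=15: 15·1 5·3 3·5 1·15  f→[50625+625+81+1]=51332
q^16  k|16↦f(k): 1:1 2:16 4:256 8:4096 16:65536  a_16=69905
d|18:{1,2,3,6,9,18}  Σf=1+16+81+1296+6561+104976=112931
n=24: 1·24 2·12 3·8 4·6 6·4 8·3 12·2 24·1  f→[1+16+81+256+1296+4096+20736+331776]=358258

51332, 69905, 112931, 358258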